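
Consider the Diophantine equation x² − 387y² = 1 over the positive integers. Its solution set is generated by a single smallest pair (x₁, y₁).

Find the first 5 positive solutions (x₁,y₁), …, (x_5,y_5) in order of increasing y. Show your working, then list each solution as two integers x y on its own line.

3482 177
24248647 1232628
168867574226 8584021215
1175993762661217 59779122508632
8189620394305140962 416301800566092033

√387 → a₀=19, period (1,2,19,2,1,38); ℓ=6 even so k=5
a_0=19:  p_0=19·1+0=19,  q_0=19·0+1=1
a_1=1:  p_1=1·19+1=20,  q_1=1·1+0=1
…
a_3=19:  p_3=19·59+20=1141,  q_3=19·3+1=58
a_4=2:  p_4=2·1141+59=2341,  q_4=2·58+3=119
a_5=1:  p_5=1·2341+1141=3482,  q_5=1·119+58=177
fundamental: x₁=3482, y₁=177  (since 12124324 − 387·31329 = 1)
(x_2, y_2) = (3482·3482 + 387·177·177, 3482·177 + 177·3482) = (24248647, 1232628)
(x_3, y_3) = (3482·24248647 + 387·177·1232628, 3482·1232628 + 177·24248647) = (168867574226, 8584021215)
(x_4, y_4) = (3482·168867574226 + 387·177·8584021215, 3482·8584021215 + 177·168867574226) = (1175993762661217, 59779122508632)
(x_5, y_5) = (3482·1175993762661217 + 387·177·59779122508632, 3482·59779122508632 + 177·1175993762661217) = (8189620394305140962, 416301800566092033)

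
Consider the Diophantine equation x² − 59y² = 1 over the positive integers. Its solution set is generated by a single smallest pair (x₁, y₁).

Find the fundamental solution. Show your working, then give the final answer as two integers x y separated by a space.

√59 → a₀=7, period (1,2,7,2,1,14); ℓ=6 even so k=5
a_0=7:  p_0=7·1+0=7,  q_0=7·0+1=1
a_1=1:  p_1=1·7+1=8,  q_1=1·1+0=1
a_2=2:  p_2=2·8+7=23,  q_2=2·1+1=3
…
a_4=2:  p_4=2·169+23=361,  q_4=2·22+3=47
a_5=1:  p_5=1·361+169=530,  q_5=1·47+22=69
fundamental: x₁=530, y₁=69  (since 280900 − 59·4761 = 1)

530 69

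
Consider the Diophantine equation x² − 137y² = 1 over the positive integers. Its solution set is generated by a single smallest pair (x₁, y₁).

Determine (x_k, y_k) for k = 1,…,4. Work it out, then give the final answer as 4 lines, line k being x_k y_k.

√137 = [11; 1,2,2,1,1,2,2,1,22, …], period ℓ=9 (odd) → k=17
step 0: (11, 1)  from 11·(1,0) + (0,1)
…
step 2: (35, 3)  from 2·(12,1) + (11,1)
…
step 8: (1744, 149)  from 1·(1229,105) + (515,44)
…
step 12: (285899, 24426)  from 2·(122279,10447) + (41341,3532)
step 13: (408178, 34873)  from 1·(285899,24426) + (122279,10447)
step 14: (694077, 59299)  from 1·(408178,34873) + (285899,24426)
step 15: (1796332, 153471)  from 2·(694077,59299) + (408178,34873)
step 16: (4286741, 366241)  from 2·(1796332,153471) + (694077,59299)
step 17: (6083073, 519712)  from 1·(4286741,366241) + (1796332,153471)
fundamental: x₁=6083073, y₁=519712  (since 37003777123329 − 137·270100562944 = 1)
k=2:  x_2 = 6083073·6083073+137·519712·519712 = 74007554246657,  y_2 = 6083073·519712+519712·6083073 = 6322892069952
k=3:  x_3 = 6083073·74007554246657+137·519712·6322892069952 = 900386710067742990849,  y_3 = 6083073·6322892069952+519712·74007554246657 = 76925228065277725280
k=4:  x_4 = 6083073·900386710067742990849+137·519712·76925228065277725280 = 10954236171143757109591351297,  y_4 = 6083073·76925228065277725280+519712·900386710067742990849 = 935883555725460013412300928

6083073 519712
74007554246657 6322892069952
900386710067742990849 76925228065277725280
10954236171143757109591351297 935883555725460013412300928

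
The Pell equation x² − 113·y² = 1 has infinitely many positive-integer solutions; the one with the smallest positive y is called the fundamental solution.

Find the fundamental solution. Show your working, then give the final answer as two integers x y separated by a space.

1204353 113296

d=113: √d = [10; 1,1,1,2,2,1,1,1,20] (ℓ=9, odd), read p_17/q_17
step 0: (10, 1)  from 10·(1,0) + (0,1)
step 1: (11, 1)  from 1·(10,1) + (1,0)
step 2: (21, 2)  from 1·(11,1) + (10,1)
…
step 4: (85, 8)  from 2·(32,3) + (21,2)
step 5: (202, 19)  from 2·(85,8) + (32,3)
step 6: (287, 27)  from 1·(202,19) + (85,8)
…
step 13: (131952, 12413)  from 2·(49579,4664) + (32794,3085)
step 14: (313483, 29490)  from 2·(131952,12413) + (49579,4664)
…
step 16: (758918, 71393)  from 1·(445435,41903) + (313483,29490)
step 17: (1204353, 113296)  from 1·(758918,71393) + (445435,41903)
(x₁, y₁) = (1204353, 113296);  1204353² − 113·113296² = 1 ✓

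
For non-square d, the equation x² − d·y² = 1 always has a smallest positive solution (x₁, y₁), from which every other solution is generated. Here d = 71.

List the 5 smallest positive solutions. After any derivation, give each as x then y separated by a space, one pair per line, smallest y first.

√71 → a₀=8, period (2,2,1,7,1,2,2,16); ℓ=8 even so k=7
step 0: (8, 1)  from 8·(1,0) + (0,1)
step 1: (17, 2)  from 2·(8,1) + (1,0)
…
step 3: (59, 7)  from 1·(42,5) + (17,2)
…
step 5: (514, 61)  from 1·(455,54) + (59,7)
step 6: (1483, 176)  from 2·(514,61) + (455,54)
step 7: (3480, 413)  from 2·(1483,176) + (514,61)
→ (3480, 413).  Check: 3480²=12110400, 71·413²=12110399, difference 1.
k=2:  x_2 = 3480·3480+71·413·413 = 24220799,  y_2 = 3480·413+413·3480 = 2874480
k=3:  x_3 = 3480·24220799+71·413·2874480 = 168576757560,  y_3 = 3480·2874480+413·24220799 = 20006380387
k=4:  x_4 = 3480·168576757560+71·413·20006380387 = 1173294208396801,  y_4 = 3480·20006380387+413·168576757560 = 139244404619040
k=5:  x_5 = 3480·1173294208396801+71·413·139244404619040 = 8166127521864977400,  y_5 = 3480·139244404619040+413·1173294208396801 = 969141036142138013

3480 413
24220799 2874480
168576757560 20006380387
1173294208396801 139244404619040
8166127521864977400 969141036142138013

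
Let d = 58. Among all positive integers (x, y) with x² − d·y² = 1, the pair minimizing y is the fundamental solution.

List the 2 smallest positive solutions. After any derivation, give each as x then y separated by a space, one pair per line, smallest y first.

19603 2574
768555217 100916244

[7; 1,1,1,1,1,1,14] for √58; ℓ=7 ⇒ convergent index 13
i=0: a=7 ⇒ p=7, q=1
…
i=2: a=1 ⇒ p=15, q=2
…
i=4: a=1 ⇒ p=38, q=5
i=5: a=1 ⇒ p=61, q=8
…
i=8: a=1 ⇒ p=1546, q=203
…
i=10: a=1 ⇒ p=4539, q=596
…
i=12: a=1 ⇒ p=12071, q=1585
i=13: a=1 ⇒ p=19603, q=2574
(x₁, y₁) = (19603, 2574);  19603² − 58·2574² = 1 ✓
(19603+2574√58)^2 = 768555217 + 100916244√58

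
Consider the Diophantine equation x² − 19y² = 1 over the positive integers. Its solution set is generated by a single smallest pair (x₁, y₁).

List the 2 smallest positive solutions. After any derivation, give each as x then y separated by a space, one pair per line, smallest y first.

170 39
57799 13260

√19 = [4; 2,1,3,1,2,8, …], period ℓ=6 (even) → k=5
a_0=4:  p_0=4·1+0=4,  q_0=4·0+1=1
a_1=2:  p_1=2·4+1=9,  q_1=2·1+0=2
…
a_4=1:  p_4=1·48+13=61,  q_4=1·11+3=14
a_5=2:  p_5=2·61+48=170,  q_5=2·14+11=39
→ (170, 39).  Check: 170²=28900, 19·39²=28899, difference 1.
(x_2, y_2) = (170·170 + 19·39·39, 170·39 + 39·170) = (57799, 13260)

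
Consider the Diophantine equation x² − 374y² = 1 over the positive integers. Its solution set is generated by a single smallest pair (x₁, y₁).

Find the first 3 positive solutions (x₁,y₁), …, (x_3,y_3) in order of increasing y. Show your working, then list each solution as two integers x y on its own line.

3365 174
22646449 1171020
152410598405 7880964426

√374 = [19; 2,1,18,1,2,38, …], period ℓ=6 (even) → k=5
i=0: a=19 ⇒ p=19, q=1
i=1: a=2 ⇒ p=39, q=2
i=2: a=1 ⇒ p=58, q=3
i=3: a=18 ⇒ p=1083, q=56
i=4: a=1 ⇒ p=1141, q=59
i=5: a=2 ⇒ p=3365, q=174
fundamental: x₁=3365, y₁=174  (since 11323225 − 374·30276 = 1)
n=2: (3365,174)∘(3365,174) = (3365·3365+374·174·174, 3365·174+174·3365) = (22646449,1171020)
n=3: (22646449,1171020)∘(3365,174) = (3365·22646449+374·174·1171020, 3365·1171020+174·22646449) = (152410598405,7880964426)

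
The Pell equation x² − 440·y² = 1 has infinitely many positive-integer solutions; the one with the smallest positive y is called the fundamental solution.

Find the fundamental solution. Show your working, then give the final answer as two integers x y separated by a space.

21 1

d=440: √d = [20; 1,40] (ℓ=2, even), read p_1/q_1
a_0=20:  p_0=20·1+0=20,  q_0=20·0+1=1
a_1=1:  p_1=1·20+1=21,  q_1=1·1+0=1
fundamental: x₁=21, y₁=1  (since 441 − 440·1 = 1)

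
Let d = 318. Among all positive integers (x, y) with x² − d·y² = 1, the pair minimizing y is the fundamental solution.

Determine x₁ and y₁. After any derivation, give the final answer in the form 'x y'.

√318 → a₀=17, period (1,4,1,34); ℓ=4 even so k=3
k=0  a_k=17  p_k/q_k = 17/1
k=1  a_k=1  p_k/q_k = 18/1
k=2  a_k=4  p_k/q_k = 89/5
k=3  a_k=1  p_k/q_k = 107/6
→ (107, 6).  Check: 107²=11449, 318·6²=11448, difference 1.

107 6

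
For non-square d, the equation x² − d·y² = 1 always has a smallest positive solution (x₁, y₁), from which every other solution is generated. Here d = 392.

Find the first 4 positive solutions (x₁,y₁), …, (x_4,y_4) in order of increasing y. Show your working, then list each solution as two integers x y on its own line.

[19; 1,3,1,38] for √392; ℓ=4 ⇒ convergent index 3
k=0  a_k=19  p_k/q_k = 19/1
…
k=2  a_k=3  p_k/q_k = 79/4
k=3  a_k=1  p_k/q_k = 99/5
fundamental: x₁=99, y₁=5  (since 9801 − 392·25 = 1)
(99+5√392)^2 = 19601 + 990√392
(99+5√392)^3 = 3880899 + 196015√392
(99+5√392)^4 = 768398401 + 38809980√392

99 5
19601 990
3880899 196015
768398401 38809980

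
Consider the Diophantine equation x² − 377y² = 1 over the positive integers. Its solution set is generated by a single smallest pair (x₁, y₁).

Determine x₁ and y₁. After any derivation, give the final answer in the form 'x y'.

d=377: √d = [19; 2,2,2,38] (ℓ=4, even), read p_3/q_3
a_0=19:  p_0=19·1+0=19,  q_0=19·0+1=1
…
a_2=2:  p_2=2·39+19=97,  q_2=2·2+1=5
a_3=2:  p_3=2·97+39=233,  q_3=2·5+2=12
(x₁, y₁) = (233, 12);  233² − 377·12² = 1 ✓

233 12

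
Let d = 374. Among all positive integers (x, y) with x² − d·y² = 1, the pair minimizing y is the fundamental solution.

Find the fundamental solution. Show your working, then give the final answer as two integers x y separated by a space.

d=374: √d = [19; 2,1,18,1,2,38] (ℓ=6, even), read p_5/q_5
a_0=19:  p_0=19·1+0=19,  q_0=19·0+1=1
…
a_3=18:  p_3=18·58+39=1083,  q_3=18·3+2=56
a_4=1:  p_4=1·1083+58=1141,  q_4=1·56+3=59
a_5=2:  p_5=2·1141+1083=3365,  q_5=2·59+56=174
fundamental: x₁=3365, y₁=174  (since 11323225 − 374·30276 = 1)

3365 174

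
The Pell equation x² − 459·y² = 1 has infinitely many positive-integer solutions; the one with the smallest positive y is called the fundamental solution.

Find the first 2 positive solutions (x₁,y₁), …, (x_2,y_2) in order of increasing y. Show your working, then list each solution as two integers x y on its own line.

499850 23331
499700044999 23324000700

√459 → a₀=21, period (2,2,1,4,21,4,1,2,2,42); ℓ=10 even so k=9
i=0: a=21 ⇒ p=21, q=1
i=1: a=2 ⇒ p=43, q=2
…
i=4: a=4 ⇒ p=707, q=33
…
i=7: a=1 ⇒ p=75692, q=3533
i=8: a=2 ⇒ p=212079, q=9899
i=9: a=2 ⇒ p=499850, q=23331
fundamental: x₁=499850, y₁=23331  (since 249850022500 − 459·544335561 = 1)
k=2:  x_2 = 499850·499850+459·23331·23331 = 499700044999,  y_2 = 499850·23331+23331·499850 = 23324000700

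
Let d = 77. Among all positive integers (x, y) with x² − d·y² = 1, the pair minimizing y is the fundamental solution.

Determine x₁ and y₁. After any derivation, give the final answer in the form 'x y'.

d=77: √d = [8; 1,3,2,3,1,16] (ℓ=6, even), read p_5/q_5
i=0: a=8 ⇒ p=8, q=1
i=1: a=1 ⇒ p=9, q=1
…
i=4: a=3 ⇒ p=272, q=31
i=5: a=1 ⇒ p=351, q=40
fundamental: x₁=351, y₁=40  (since 123201 − 77·1600 = 1)

351 40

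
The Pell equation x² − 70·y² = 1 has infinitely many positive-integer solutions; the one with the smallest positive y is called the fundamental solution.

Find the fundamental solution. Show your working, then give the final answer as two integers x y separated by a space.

251 30

√70 → a₀=8, period (2,1,2,1,2,16); ℓ=6 even so k=5
a_0=8:  p_0=8·1+0=8,  q_0=8·0+1=1
a_1=2:  p_1=2·8+1=17,  q_1=2·1+0=2
a_2=1:  p_2=1·17+8=25,  q_2=1·2+1=3
a_3=2:  p_3=2·25+17=67,  q_3=2·3+2=8
a_4=1:  p_4=1·67+25=92,  q_4=1·8+3=11
a_5=2:  p_5=2·92+67=251,  q_5=2·11+8=30
(x₁, y₁) = (251, 30);  251² − 70·30² = 1 ✓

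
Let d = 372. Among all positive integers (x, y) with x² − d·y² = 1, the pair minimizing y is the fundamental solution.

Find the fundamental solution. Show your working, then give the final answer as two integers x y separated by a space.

√372 → a₀=19, period (3,2,12,2,3,38); ℓ=6 even so k=5
step 0: (19, 1)  from 19·(1,0) + (0,1)
step 1: (58, 3)  from 3·(19,1) + (1,0)
step 2: (135, 7)  from 2·(58,3) + (19,1)
step 3: (1678, 87)  from 12·(135,7) + (58,3)
step 4: (3491, 181)  from 2·(1678,87) + (135,7)
step 5: (12151, 630)  from 3·(3491,181) + (1678,87)
fundamental: x₁=12151, y₁=630  (since 147646801 − 372·396900 = 1)

12151 630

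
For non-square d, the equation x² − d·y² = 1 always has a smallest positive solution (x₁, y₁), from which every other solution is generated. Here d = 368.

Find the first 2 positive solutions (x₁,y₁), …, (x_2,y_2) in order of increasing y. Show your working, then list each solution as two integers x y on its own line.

1151 60
2649601 138120

√368 = [19; 5,2,5,38, …], period ℓ=4 (even) → k=3
step 0: (19, 1)  from 19·(1,0) + (0,1)
step 1: (96, 5)  from 5·(19,1) + (1,0)
step 2: (211, 11)  from 2·(96,5) + (19,1)
step 3: (1151, 60)  from 5·(211,11) + (96,5)
fundamental: x₁=1151, y₁=60  (since 1324801 − 368·3600 = 1)
k=2:  x_2 = 1151·1151+368·60·60 = 2649601,  y_2 = 1151·60+60·1151 = 138120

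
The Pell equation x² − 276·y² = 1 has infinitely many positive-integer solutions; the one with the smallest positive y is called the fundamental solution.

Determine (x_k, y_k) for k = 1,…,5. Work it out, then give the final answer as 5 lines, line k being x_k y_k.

√276 → a₀=16, period (1,1,1,1,2,2,2,1,1,1,1,32); ℓ=12 even so k=11
a_0=16:  p_0=16·1+0=16,  q_0=16·0+1=1
…
a_4=1:  p_4=1·50+33=83,  q_4=1·3+2=5
…
a_6=2:  p_6=2·216+83=515,  q_6=2·13+5=31
a_7=2:  p_7=2·515+216=1246,  q_7=2·31+13=75
a_8=1:  p_8=1·1246+515=1761,  q_8=1·75+31=106
a_9=1:  p_9=1·1761+1246=3007,  q_9=1·106+75=181
a_10=1:  p_10=1·3007+1761=4768,  q_10=1·181+106=287
a_11=1:  p_11=1·4768+3007=7775,  q_11=1·287+181=468
(x₁, y₁) = (7775, 468);  7775² − 276·468² = 1 ✓
(x_2, y_2) = (7775·7775 + 276·468·468, 7775·468 + 468·7775) = (120901249, 7277400)
(x_3, y_3) = (7775·120901249 + 276·468·7277400, 7775·7277400 + 468·120901249) = (1880014414175, 113163569532)
(x_4, y_4) = (7775·1880014414175 + 276·468·113163569532, 7775·113163569532 + 468·1880014414175) = (29234224019520001, 1759693498945200)
(x_5, y_5) = (7775·29234224019520001 + 276·468·1759693498945200, 7775·1759693498945200 + 468·29234224019520001) = (454592181623521601375, 27363233795434290468)

7775 468
120901249 7277400
1880014414175 113163569532
29234224019520001 1759693498945200
454592181623521601375 27363233795434290468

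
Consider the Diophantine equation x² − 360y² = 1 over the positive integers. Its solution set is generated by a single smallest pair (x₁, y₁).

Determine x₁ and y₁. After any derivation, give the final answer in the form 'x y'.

[18; 1,36] for √360; ℓ=2 ⇒ convergent index 1
k=0  a_k=18  p_k/q_k = 18/1
k=1  a_k=1  p_k/q_k = 19/1
fundamental: x₁=19, y₁=1  (since 361 − 360·1 = 1)

19 1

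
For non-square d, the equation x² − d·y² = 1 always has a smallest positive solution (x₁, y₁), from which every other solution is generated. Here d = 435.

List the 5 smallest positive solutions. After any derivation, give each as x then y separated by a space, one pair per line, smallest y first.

√435 = [20; 1,5,1,40, …], period ℓ=4 (even) → k=3
k=0  a_k=20  p_k/q_k = 20/1
k=1  a_k=1  p_k/q_k = 21/1
k=2  a_k=5  p_k/q_k = 125/6
k=3  a_k=1  p_k/q_k = 146/7
(x₁, y₁) = (146, 7);  146² − 435·7² = 1 ✓
(x_2, y_2) = (146·146 + 435·7·7, 146·7 + 7·146) = (42631, 2044)
(x_3, y_3) = (146·42631 + 435·7·2044, 146·2044 + 7·42631) = (12448106, 596841)
(x_4, y_4) = (146·12448106 + 435·7·596841, 146·596841 + 7·12448106) = (3634804321, 174275528)
(x_5, y_5) = (146·3634804321 + 435·7·174275528, 146·174275528 + 7·3634804321) = (1061350413626, 50887857335)

146 7
42631 2044
12448106 596841
3634804321 174275528
1061350413626 50887857335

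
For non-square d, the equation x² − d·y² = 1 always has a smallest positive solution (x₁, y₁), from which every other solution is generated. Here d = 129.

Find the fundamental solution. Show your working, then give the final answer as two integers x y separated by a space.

16855 1484

d=129: √d = [11; 2,1,3,1,6,1,3,1,2,22] (ℓ=10, even), read p_9/q_9
i=0: a=11 ⇒ p=11, q=1
…
i=8: a=1 ⇒ p=6031, q=531
i=9: a=2 ⇒ p=16855, q=1484
(x₁, y₁) = (16855, 1484);  16855² − 129·1484² = 1 ✓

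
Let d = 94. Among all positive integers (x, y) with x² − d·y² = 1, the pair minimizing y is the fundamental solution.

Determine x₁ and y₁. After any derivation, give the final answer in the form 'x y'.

√94 → a₀=9, period (1,2,3,1,1,…,2,1,18); ℓ=16 even so k=15
a_0=9:  p_0=9·1+0=9,  q_0=9·0+1=1
…
a_2=2:  p_2=2·10+9=29,  q_2=2·1+1=3
a_3=3:  p_3=3·29+10=97,  q_3=3·3+1=10
…
a_6=5:  p_6=5·223+126=1241,  q_6=5·23+13=128
…
a_9=1:  p_9=1·12953+1464=14417,  q_9=1·1336+151=1487
…
a_11=1:  p_11=1·85038+14417=99455,  q_11=1·8771+1487=10258
a_12=1:  p_12=1·99455+85038=184493,  q_12=1·10258+8771=19029
…
a_14=2:  p_14=2·652934+184493=1490361,  q_14=2·67345+19029=153719
a_15=1:  p_15=1·1490361+652934=2143295,  q_15=1·153719+67345=221064
→ (2143295, 221064).  Check: 2143295²=4593713457025, 94·221064²=4593713457024, difference 1.

2143295 221064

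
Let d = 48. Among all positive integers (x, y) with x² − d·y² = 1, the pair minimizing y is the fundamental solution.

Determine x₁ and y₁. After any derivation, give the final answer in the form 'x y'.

d=48: √d = [6; 1,12] (ℓ=2, even), read p_1/q_1
k=0  a_k=6  p_k/q_k = 6/1
k=1  a_k=1  p_k/q_k = 7/1
fundamental: x₁=7, y₁=1  (since 49 − 48·1 = 1)

7 1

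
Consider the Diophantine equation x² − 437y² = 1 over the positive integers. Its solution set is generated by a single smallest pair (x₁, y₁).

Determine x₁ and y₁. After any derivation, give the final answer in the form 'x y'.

4599 220

√437 → a₀=20, period (1,9,2,9,1,40); ℓ=6 even so k=5
a_0=20:  p_0=20·1+0=20,  q_0=20·0+1=1
…
a_2=9:  p_2=9·21+20=209,  q_2=9·1+1=10
a_3=2:  p_3=2·209+21=439,  q_3=2·10+1=21
a_4=9:  p_4=9·439+209=4160,  q_4=9·21+10=199
a_5=1:  p_5=1·4160+439=4599,  q_5=1·199+21=220
(x₁, y₁) = (4599, 220);  4599² − 437·220² = 1 ✓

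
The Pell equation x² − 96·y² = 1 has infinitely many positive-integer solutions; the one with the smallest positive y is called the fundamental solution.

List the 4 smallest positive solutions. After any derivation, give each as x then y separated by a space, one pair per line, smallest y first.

49 5
4801 490
470449 48015
46099201 4704980

√96 → a₀=9, period (1,3,1,18); ℓ=4 even so k=3
step 0: (9, 1)  from 9·(1,0) + (0,1)
…
step 2: (39, 4)  from 3·(10,1) + (9,1)
step 3: (49, 5)  from 1·(39,4) + (10,1)
fundamental: x₁=49, y₁=5  (since 2401 − 96·25 = 1)
n=2: (49,5)∘(49,5) = (49·49+96·5·5, 49·5+5·49) = (4801,490)
n=3: (4801,490)∘(49,5) = (49·4801+96·5·490, 49·490+5·4801) = (470449,48015)
n=4: (470449,48015)∘(49,5) = (49·470449+96·5·48015, 49·48015+5·470449) = (46099201,4704980)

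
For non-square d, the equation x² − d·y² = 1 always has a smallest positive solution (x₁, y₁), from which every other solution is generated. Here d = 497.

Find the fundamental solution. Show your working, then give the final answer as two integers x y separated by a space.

1201887 53912

√497 → a₀=22, period (3,2,2,5,6,5,2,2,3,44); ℓ=10 even so k=9
step 0: (22, 1)  from 22·(1,0) + (0,1)
…
step 2: (156, 7)  from 2·(67,3) + (22,1)
step 3: (379, 17)  from 2·(156,7) + (67,3)
step 4: (2051, 92)  from 5·(379,17) + (156,7)
…
step 6: (65476, 2937)  from 5·(12685,569) + (2051,92)
…
step 8: (352750, 15823)  from 2·(143637,6443) + (65476,2937)
step 9: (1201887, 53912)  from 3·(352750,15823) + (143637,6443)
fundamental: x₁=1201887, y₁=53912  (since 1444532360769 − 497·2906503744 = 1)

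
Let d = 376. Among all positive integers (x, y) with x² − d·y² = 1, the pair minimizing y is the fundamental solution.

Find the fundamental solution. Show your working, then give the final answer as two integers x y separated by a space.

√376 = [19; 2,1,1,3,1,…,1,2,38, …], period ℓ=16 (even) → k=15
a_0=19:  p_0=19·1+0=19,  q_0=19·0+1=1
a_1=2:  p_1=2·19+1=39,  q_1=2·1+0=2
…
a_6=2:  p_6=2·446+349=1241,  q_6=2·23+18=64
…
a_8=4:  p_8=4·2928+1241=12953,  q_8=4·151+64=668
…
a_13=1:  p_13=1·368986+99455=468441,  q_13=1·19029+5129=24158
a_14=1:  p_14=1·468441+368986=837427,  q_14=1·24158+19029=43187
a_15=2:  p_15=2·837427+468441=2143295,  q_15=2·43187+24158=110532
fundamental: x₁=2143295, y₁=110532  (since 4593713457025 − 376·12217323024 = 1)

2143295 110532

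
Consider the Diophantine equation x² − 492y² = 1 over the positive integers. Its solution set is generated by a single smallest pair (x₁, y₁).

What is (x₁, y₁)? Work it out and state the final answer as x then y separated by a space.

29767 1342

√492 = [22; 5,1,1,10,1,1,5,44, …], period ℓ=8 (even) → k=7
i=0: a=22 ⇒ p=22, q=1
i=1: a=5 ⇒ p=111, q=5
…
i=4: a=10 ⇒ p=2573, q=116
i=5: a=1 ⇒ p=2817, q=127
i=6: a=1 ⇒ p=5390, q=243
i=7: a=5 ⇒ p=29767, q=1342
(x₁, y₁) = (29767, 1342);  29767² − 492·1342² = 1 ✓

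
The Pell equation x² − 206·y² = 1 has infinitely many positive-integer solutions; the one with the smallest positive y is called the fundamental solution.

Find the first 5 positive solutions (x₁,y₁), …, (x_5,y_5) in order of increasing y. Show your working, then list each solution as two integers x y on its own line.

59535 4148
7088832449 493902360
844067279642895 58808954001052
100503090979990675201 7002382152411359280
11966903042143422416540175 833773642828811595468548

d=206: √d = [14; 2,1,5,14,5,1,2,28] (ℓ=8, even), read p_7/q_7
k=0  a_k=14  p_k/q_k = 14/1
…
k=2  a_k=1  p_k/q_k = 43/3
k=3  a_k=5  p_k/q_k = 244/17
…
k=6  a_k=1  p_k/q_k = 20998/1463
k=7  a_k=2  p_k/q_k = 59535/4148
(x₁, y₁) = (59535, 4148);  59535² − 206·4148² = 1 ✓
(59535+4148√206)^2 = 7088832449 + 493902360√206
(59535+4148√206)^3 = 844067279642895 + 58808954001052√206
(59535+4148√206)^4 = 100503090979990675201 + 7002382152411359280√206
(59535+4148√206)^5 = 11966903042143422416540175 + 833773642828811595468548√206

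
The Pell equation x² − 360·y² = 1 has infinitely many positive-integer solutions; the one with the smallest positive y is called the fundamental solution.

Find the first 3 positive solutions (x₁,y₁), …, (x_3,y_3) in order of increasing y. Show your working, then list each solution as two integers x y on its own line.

19 1
721 38
27379 1443

√360 = [18; 1,36, …], period ℓ=2 (even) → k=1
step 0: (18, 1)  from 18·(1,0) + (0,1)
step 1: (19, 1)  from 1·(18,1) + (1,0)
fundamental: x₁=19, y₁=1  (since 361 − 360·1 = 1)
(x_2, y_2) = (19·19 + 360·1·1, 19·1 + 1·19) = (721, 38)
(x_3, y_3) = (19·721 + 360·1·38, 19·38 + 1·721) = (27379, 1443)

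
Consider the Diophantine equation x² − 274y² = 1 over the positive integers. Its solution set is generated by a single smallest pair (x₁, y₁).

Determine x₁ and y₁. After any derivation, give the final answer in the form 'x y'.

3959299 239190

d=274: √d = [16; 1,1,4,4,1,1,32] (ℓ=7, odd), read p_13/q_13
a_0=16:  p_0=16·1+0=16,  q_0=16·0+1=1
a_1=1:  p_1=1·16+1=17,  q_1=1·1+0=1
…
a_8=1:  p_8=1·45802+1407=47209,  q_8=1·2767+85=2852
…
a_12=1:  p_12=1·1770023+419253=2189276,  q_12=1·106931+25328=132259
a_13=1:  p_13=1·2189276+1770023=3959299,  q_13=1·132259+106931=239190
fundamental: x₁=3959299, y₁=239190  (since 15676048571401 − 274·57211856100 = 1)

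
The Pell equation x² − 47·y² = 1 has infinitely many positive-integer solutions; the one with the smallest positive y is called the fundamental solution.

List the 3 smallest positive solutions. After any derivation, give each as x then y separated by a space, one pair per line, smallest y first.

48 7
4607 672
442224 64505

√47 = [6; 1,5,1,12, …], period ℓ=4 (even) → k=3
step 0: (6, 1)  from 6·(1,0) + (0,1)
step 1: (7, 1)  from 1·(6,1) + (1,0)
step 2: (41, 6)  from 5·(7,1) + (6,1)
step 3: (48, 7)  from 1·(41,6) + (7,1)
→ (48, 7).  Check: 48²=2304, 47·7²=2303, difference 1.
(48+7√47)^2 = 4607 + 672√47
(48+7√47)^3 = 442224 + 64505√47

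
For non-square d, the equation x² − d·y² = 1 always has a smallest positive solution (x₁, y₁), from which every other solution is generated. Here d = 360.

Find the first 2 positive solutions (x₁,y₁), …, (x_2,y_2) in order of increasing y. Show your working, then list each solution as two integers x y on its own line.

√360 = [18; 1,36, …], period ℓ=2 (even) → k=1
a_0=18:  p_0=18·1+0=18,  q_0=18·0+1=1
a_1=1:  p_1=1·18+1=19,  q_1=1·1+0=1
(x₁, y₁) = (19, 1);  19² − 360·1² = 1 ✓
(19+1√360)^2 = 721 + 38√360

19 1
721 38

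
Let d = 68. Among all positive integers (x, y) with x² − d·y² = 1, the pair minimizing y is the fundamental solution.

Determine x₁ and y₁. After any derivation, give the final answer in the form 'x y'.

√68 → a₀=8, period (4,16); ℓ=2 even so k=1
step 0: (8, 1)  from 8·(1,0) + (0,1)
step 1: (33, 4)  from 4·(8,1) + (1,0)
fundamental: x₁=33, y₁=4  (since 1089 − 68·16 = 1)

33 4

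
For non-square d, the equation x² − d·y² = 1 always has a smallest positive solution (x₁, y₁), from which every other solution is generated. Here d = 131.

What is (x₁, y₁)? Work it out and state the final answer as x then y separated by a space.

10610 927

√131 = [11; 2,4,11,4,2,22, …], period ℓ=6 (even) → k=5
a_0=11:  p_0=11·1+0=11,  q_0=11·0+1=1
…
a_4=4:  p_4=4·1156+103=4727,  q_4=4·101+9=413
a_5=2:  p_5=2·4727+1156=10610,  q_5=2·413+101=927
→ (10610, 927).  Check: 10610²=112572100, 131·927²=112572099, difference 1.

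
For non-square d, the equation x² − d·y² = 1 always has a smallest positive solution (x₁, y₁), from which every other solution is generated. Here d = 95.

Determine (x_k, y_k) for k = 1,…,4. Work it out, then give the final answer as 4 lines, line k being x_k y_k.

39 4
3041 312
237159 24332
18495361 1897584

d=95: √d = [9; 1,2,1,18] (ℓ=4, even), read p_3/q_3
step 0: (9, 1)  from 9·(1,0) + (0,1)
step 1: (10, 1)  from 1·(9,1) + (1,0)
step 2: (29, 3)  from 2·(10,1) + (9,1)
step 3: (39, 4)  from 1·(29,3) + (10,1)
→ (39, 4).  Check: 39²=1521, 95·4²=1520, difference 1.
k=2:  x_2 = 39·39+95·4·4 = 3041,  y_2 = 39·4+4·39 = 312
k=3:  x_3 = 39·3041+95·4·312 = 237159,  y_3 = 39·312+4·3041 = 24332
k=4:  x_4 = 39·237159+95·4·24332 = 18495361,  y_4 = 39·24332+4·237159 = 1897584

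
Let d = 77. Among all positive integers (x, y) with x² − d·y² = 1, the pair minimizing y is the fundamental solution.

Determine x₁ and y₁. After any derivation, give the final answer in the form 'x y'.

351 40

[8; 1,3,2,3,1,16] for √77; ℓ=6 ⇒ convergent index 5
k=0  a_k=8  p_k/q_k = 8/1
…
k=3  a_k=2  p_k/q_k = 79/9
k=4  a_k=3  p_k/q_k = 272/31
k=5  a_k=1  p_k/q_k = 351/40
(x₁, y₁) = (351, 40);  351² − 77·40² = 1 ✓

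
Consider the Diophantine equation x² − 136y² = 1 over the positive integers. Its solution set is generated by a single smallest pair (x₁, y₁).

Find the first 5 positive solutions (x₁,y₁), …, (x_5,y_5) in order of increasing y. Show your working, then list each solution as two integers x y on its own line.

35 3
2449 210
171395 14697
11995201 1028580
839492675 71985903

d=136: √d = [11; 1,1,1,22] (ℓ=4, even), read p_3/q_3
i=0: a=11 ⇒ p=11, q=1
i=1: a=1 ⇒ p=12, q=1
i=2: a=1 ⇒ p=23, q=2
i=3: a=1 ⇒ p=35, q=3
→ (35, 3).  Check: 35²=1225, 136·3²=1224, difference 1.
n=2: (35,3)∘(35,3) = (35·35+136·3·3, 35·3+3·35) = (2449,210)
n=3: (2449,210)∘(35,3) = (35·2449+136·3·210, 35·210+3·2449) = (171395,14697)
n=4: (171395,14697)∘(35,3) = (35·171395+136·3·14697, 35·14697+3·171395) = (11995201,1028580)
n=5: (11995201,1028580)∘(35,3) = (35·11995201+136·3·1028580, 35·1028580+3·11995201) = (839492675,71985903)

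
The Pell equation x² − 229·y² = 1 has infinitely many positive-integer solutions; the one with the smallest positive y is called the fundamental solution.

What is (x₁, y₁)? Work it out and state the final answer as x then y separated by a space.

5848201 386460

d=229: √d = [15; 7,1,1,7,30] (ℓ=5, odd), read p_9/q_9
i=0: a=15 ⇒ p=15, q=1
i=1: a=7 ⇒ p=106, q=7
i=2: a=1 ⇒ p=121, q=8
i=3: a=1 ⇒ p=227, q=15
i=4: a=7 ⇒ p=1710, q=113
i=5: a=30 ⇒ p=51527, q=3405
i=6: a=7 ⇒ p=362399, q=23948
…
i=8: a=1 ⇒ p=776325, q=51301
i=9: a=7 ⇒ p=5848201, q=386460
fundamental: x₁=5848201, y₁=386460  (since 34201454936401 − 229·149351331600 = 1)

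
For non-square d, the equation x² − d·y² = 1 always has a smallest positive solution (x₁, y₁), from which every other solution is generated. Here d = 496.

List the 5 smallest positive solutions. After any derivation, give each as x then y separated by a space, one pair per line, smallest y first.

4620799 207480
42703566796801 1917446753040
394649197502177907199 17720272078000750440
3647189234337689639247667201 163763630995505661818050080
33705856733676329245494460531519999 1513437644680785412974289982477400

d=496: √d = [22; 3,1,2,4,1,…,1,3,44] (ℓ=16, even), read p_15/q_15
k=0  a_k=22  p_k/q_k = 22/1
k=1  a_k=3  p_k/q_k = 67/3
k=2  a_k=1  p_k/q_k = 89/4
k=3  a_k=2  p_k/q_k = 245/11
…
k=5  a_k=1  p_k/q_k = 1314/59
k=6  a_k=1  p_k/q_k = 2383/107
k=7  a_k=2  p_k/q_k = 6080/273
k=8  a_k=2  p_k/q_k = 14543/653
k=9  a_k=2  p_k/q_k = 35166/1579
k=10  a_k=1  p_k/q_k = 49709/2232
k=11  a_k=1  p_k/q_k = 84875/3811
k=12  a_k=4  p_k/q_k = 389209/17476
k=13  a_k=2  p_k/q_k = 863293/38763
k=14  a_k=1  p_k/q_k = 1252502/56239
k=15  a_k=3  p_k/q_k = 4620799/207480
(x₁, y₁) = (4620799, 207480);  4620799² − 496·207480² = 1 ✓
k=2:  x_2 = 4620799·4620799+496·207480·207480 = 42703566796801,  y_2 = 4620799·207480+207480·4620799 = 1917446753040
k=3:  x_3 = 4620799·42703566796801+496·207480·1917446753040 = 394649197502177907199,  y_3 = 4620799·1917446753040+207480·42703566796801 = 17720272078000750440
k=4:  x_4 = 4620799·394649197502177907199+496·207480·17720272078000750440 = 3647189234337689639247667201,  y_4 = 4620799·17720272078000750440+207480·394649197502177907199 = 163763630995505661818050080
k=5:  x_5 = 4620799·3647189234337689639247667201+496·207480·163763630995505661818050080 = 33705856733676329245494460531519999,  y_5 = 4620799·163763630995505661818050080+207480·3647189234337689639247667201 = 1513437644680785412974289982477400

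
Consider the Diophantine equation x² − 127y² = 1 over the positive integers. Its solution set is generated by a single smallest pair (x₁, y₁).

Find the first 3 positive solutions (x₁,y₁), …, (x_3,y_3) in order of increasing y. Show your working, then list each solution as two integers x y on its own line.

√127 → a₀=11, period (3,1,2,2,7,11,7,2,2,1,3,22); ℓ=12 even so k=11
a_0=11:  p_0=11·1+0=11,  q_0=11·0+1=1
a_1=3:  p_1=3·11+1=34,  q_1=3·1+0=3
a_2=1:  p_2=1·34+11=45,  q_2=1·3+1=4
…
a_4=2:  p_4=2·124+45=293,  q_4=2·11+4=26
a_5=7:  p_5=7·293+124=2175,  q_5=7·26+11=193
a_6=11:  p_6=11·2175+293=24218,  q_6=11·193+26=2149
a_7=7:  p_7=7·24218+2175=171701,  q_7=7·2149+193=15236
a_8=2:  p_8=2·171701+24218=367620,  q_8=2·15236+2149=32621
…
a_10=1:  p_10=1·906941+367620=1274561,  q_10=1·80478+32621=113099
a_11=3:  p_11=3·1274561+906941=4730624,  q_11=3·113099+80478=419775
→ (4730624, 419775).  Check: 4730624²=22378803429376, 127·419775²=22378803429375, difference 1.
k=2:  x_2 = 4730624·4730624+127·419775·419775 = 44757606858751,  y_2 = 4730624·419775+419775·4730624 = 3971595379200
k=3:  x_3 = 4730624·44757606858751+127·419775·3971595379200 = 423462818377139450624,  y_3 = 4730624·3971595379200+419775·44757606858751 = 37576248838264821825

4730624 419775
44757606858751 3971595379200
423462818377139450624 37576248838264821825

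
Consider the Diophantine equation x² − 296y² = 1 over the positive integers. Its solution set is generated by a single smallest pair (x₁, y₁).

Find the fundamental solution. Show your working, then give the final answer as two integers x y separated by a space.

[17; 4,1,7,1,4,34] for √296; ℓ=6 ⇒ convergent index 5
a_0=17:  p_0=17·1+0=17,  q_0=17·0+1=1
…
a_4=1:  p_4=1·671+86=757,  q_4=1·39+5=44
a_5=4:  p_5=4·757+671=3699,  q_5=4·44+39=215
fundamental: x₁=3699, y₁=215  (since 13682601 − 296·46225 = 1)

3699 215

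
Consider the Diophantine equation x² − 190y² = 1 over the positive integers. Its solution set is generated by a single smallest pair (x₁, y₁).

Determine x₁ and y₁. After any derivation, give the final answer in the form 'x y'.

√190 = [13; 1,3,1,1,1,…,3,1,26, …], period ℓ=14 (even) → k=13
step 0: (13, 1)  from 13·(1,0) + (0,1)
…
step 3: (69, 5)  from 1·(55,4) + (14,1)
step 4: (124, 9)  from 1·(69,5) + (55,4)
…
step 7: (1213, 88)  from 2·(510,37) + (193,14)
…
step 12: (40787, 2959)  from 3·(11234,815) + (7085,514)
step 13: (52021, 3774)  from 1·(40787,2959) + (11234,815)
→ (52021, 3774).  Check: 52021²=2706184441, 190·3774²=2706184440, difference 1.

52021 3774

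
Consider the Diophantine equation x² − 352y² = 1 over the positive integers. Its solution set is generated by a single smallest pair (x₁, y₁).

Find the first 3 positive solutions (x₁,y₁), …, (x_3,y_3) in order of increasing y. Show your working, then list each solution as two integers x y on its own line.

[18; 1,3,5,9,5,3,1,36] for √352; ℓ=8 ⇒ convergent index 7
step 0: (18, 1)  from 18·(1,0) + (0,1)
…
step 2: (75, 4)  from 3·(19,1) + (18,1)
step 3: (394, 21)  from 5·(75,4) + (19,1)
…
step 5: (18499, 986)  from 5·(3621,193) + (394,21)
step 6: (59118, 3151)  from 3·(18499,986) + (3621,193)
step 7: (77617, 4137)  from 1·(59118,3151) + (18499,986)
fundamental: x₁=77617, y₁=4137  (since 6024398689 − 352·17114769 = 1)
k=2:  x_2 = 77617·77617+352·4137·4137 = 12048797377,  y_2 = 77617·4137+4137·77617 = 642203058
k=3:  x_3 = 77617·12048797377+352·4137·642203058 = 1870383011943601,  y_3 = 77617·642203058+4137·12048797377 = 99691749501435

77617 4137
12048797377 642203058
1870383011943601 99691749501435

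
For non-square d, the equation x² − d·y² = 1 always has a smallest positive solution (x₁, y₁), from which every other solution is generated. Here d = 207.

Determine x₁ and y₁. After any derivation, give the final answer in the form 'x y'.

[14; 2,1,1,2,1,1,2,28] for √207; ℓ=8 ⇒ convergent index 7
i=0: a=14 ⇒ p=14, q=1
…
i=2: a=1 ⇒ p=43, q=3
…
i=5: a=1 ⇒ p=259, q=18
i=6: a=1 ⇒ p=446, q=31
i=7: a=2 ⇒ p=1151, q=80
→ (1151, 80).  Check: 1151²=1324801, 207·80²=1324800, difference 1.

1151 80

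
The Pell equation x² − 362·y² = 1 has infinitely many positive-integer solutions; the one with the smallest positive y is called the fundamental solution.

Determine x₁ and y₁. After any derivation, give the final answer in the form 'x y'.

723 38

√362 = [19; 38, …], period ℓ=1 (odd) → k=1
i=0: a=19 ⇒ p=19, q=1
i=1: a=38 ⇒ p=723, q=38
(x₁, y₁) = (723, 38);  723² − 362·38² = 1 ✓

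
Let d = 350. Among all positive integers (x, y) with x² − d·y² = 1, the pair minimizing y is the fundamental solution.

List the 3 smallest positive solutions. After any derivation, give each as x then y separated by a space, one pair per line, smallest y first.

√350 → a₀=18, period (1,2,2,2,1,36); ℓ=6 even so k=5
i=0: a=18 ⇒ p=18, q=1
…
i=2: a=2 ⇒ p=56, q=3
i=3: a=2 ⇒ p=131, q=7
i=4: a=2 ⇒ p=318, q=17
i=5: a=1 ⇒ p=449, q=24
fundamental: x₁=449, y₁=24  (since 201601 − 350·576 = 1)
(x_2, y_2) = (449·449 + 350·24·24, 449·24 + 24·449) = (403201, 21552)
(x_3, y_3) = (449·403201 + 350·24·21552, 449·21552 + 24·403201) = (362074049, 19353672)

449 24
403201 21552
362074049 19353672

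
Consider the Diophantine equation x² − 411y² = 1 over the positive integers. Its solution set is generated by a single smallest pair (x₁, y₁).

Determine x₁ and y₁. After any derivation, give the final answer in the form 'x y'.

49730 2453

√411 = [20; 3,1,1,1,19,1,1,1,3,40, …], period ℓ=10 (even) → k=9
a_0=20:  p_0=20·1+0=20,  q_0=20·0+1=1
a_1=3:  p_1=3·20+1=61,  q_1=3·1+0=3
…
a_8=1:  p_8=1·8981+4602=13583,  q_8=1·443+227=670
a_9=3:  p_9=3·13583+8981=49730,  q_9=3·670+443=2453
fundamental: x₁=49730, y₁=2453  (since 2473072900 − 411·6017209 = 1)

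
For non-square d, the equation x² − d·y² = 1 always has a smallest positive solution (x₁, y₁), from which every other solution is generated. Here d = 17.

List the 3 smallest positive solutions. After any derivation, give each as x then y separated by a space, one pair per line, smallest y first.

√17 = [4; 8, …], period ℓ=1 (odd) → k=1
k=0  a_k=4  p_k/q_k = 4/1
k=1  a_k=8  p_k/q_k = 33/8
fundamental: x₁=33, y₁=8  (since 1089 − 17·64 = 1)
k=2:  x_2 = 33·33+17·8·8 = 2177,  y_2 = 33·8+8·33 = 528
k=3:  x_3 = 33·2177+17·8·528 = 143649,  y_3 = 33·528+8·2177 = 34840

33 8
2177 528
143649 34840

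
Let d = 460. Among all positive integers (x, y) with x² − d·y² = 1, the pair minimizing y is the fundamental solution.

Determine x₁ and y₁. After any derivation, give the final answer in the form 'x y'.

2535751 118230

√460 = [21; 2,4,3,1,2,10,2,1,3,4,2,42, …], period ℓ=12 (even) → k=11
step 0: (21, 1)  from 21·(1,0) + (0,1)
step 1: (43, 2)  from 2·(21,1) + (1,0)
…
step 3: (622, 29)  from 3·(193,9) + (43,2)
step 4: (815, 38)  from 1·(622,29) + (193,9)
…
step 6: (23335, 1088)  from 10·(2252,105) + (815,38)
step 7: (48922, 2281)  from 2·(23335,1088) + (2252,105)
…
step 9: (265693, 12388)  from 3·(72257,3369) + (48922,2281)
step 10: (1135029, 52921)  from 4·(265693,12388) + (72257,3369)
step 11: (2535751, 118230)  from 2·(1135029,52921) + (265693,12388)
fundamental: x₁=2535751, y₁=118230  (since 6430033134001 − 460·13978332900 = 1)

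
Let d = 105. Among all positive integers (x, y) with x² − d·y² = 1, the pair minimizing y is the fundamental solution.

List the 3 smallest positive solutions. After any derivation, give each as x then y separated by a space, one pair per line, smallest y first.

√105 → a₀=10, period (4,20); ℓ=2 even so k=1
a_0=10:  p_0=10·1+0=10,  q_0=10·0+1=1
a_1=4:  p_1=4·10+1=41,  q_1=4·1+0=4
fundamental: x₁=41, y₁=4  (since 1681 − 105·16 = 1)
(x_2, y_2) = (41·41 + 105·4·4, 41·4 + 4·41) = (3361, 328)
(x_3, y_3) = (41·3361 + 105·4·328, 41·328 + 4·3361) = (275561, 26892)

41 4
3361 328
275561 26892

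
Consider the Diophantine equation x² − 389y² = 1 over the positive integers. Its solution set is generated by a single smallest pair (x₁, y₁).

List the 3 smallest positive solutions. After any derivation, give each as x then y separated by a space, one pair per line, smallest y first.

3287049 166660
21609382256801 1095639172680
142062196675667653449 7202839293837075980

√389 → a₀=19, period (1,2,1,1,1,1,2,1,38); ℓ=9 odd so k=17
k=0  a_k=19  p_k/q_k = 19/1
k=1  a_k=1  p_k/q_k = 20/1
k=2  a_k=2  p_k/q_k = 59/3
…
k=9  a_k=38  p_k/q_k = 49643/2517
…
k=11  a_k=2  p_k/q_k = 151493/7681
…
k=13  a_k=1  p_k/q_k = 353911/17944
k=14  a_k=1  p_k/q_k = 556329/28207
k=15  a_k=1  p_k/q_k = 910240/46151
k=16  a_k=2  p_k/q_k = 2376809/120509
k=17  a_k=1  p_k/q_k = 3287049/166660
→ (3287049, 166660).  Check: 3287049²=10804691128401, 389·166660²=10804691128400, difference 1.
n=2: (3287049,166660)∘(3287049,166660) = (3287049·3287049+389·166660·166660, 3287049·166660+166660·3287049) = (21609382256801,1095639172680)
n=3: (21609382256801,1095639172680)∘(3287049,166660) = (3287049·21609382256801+389·166660·1095639172680, 3287049·1095639172680+166660·21609382256801) = (142062196675667653449,7202839293837075980)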